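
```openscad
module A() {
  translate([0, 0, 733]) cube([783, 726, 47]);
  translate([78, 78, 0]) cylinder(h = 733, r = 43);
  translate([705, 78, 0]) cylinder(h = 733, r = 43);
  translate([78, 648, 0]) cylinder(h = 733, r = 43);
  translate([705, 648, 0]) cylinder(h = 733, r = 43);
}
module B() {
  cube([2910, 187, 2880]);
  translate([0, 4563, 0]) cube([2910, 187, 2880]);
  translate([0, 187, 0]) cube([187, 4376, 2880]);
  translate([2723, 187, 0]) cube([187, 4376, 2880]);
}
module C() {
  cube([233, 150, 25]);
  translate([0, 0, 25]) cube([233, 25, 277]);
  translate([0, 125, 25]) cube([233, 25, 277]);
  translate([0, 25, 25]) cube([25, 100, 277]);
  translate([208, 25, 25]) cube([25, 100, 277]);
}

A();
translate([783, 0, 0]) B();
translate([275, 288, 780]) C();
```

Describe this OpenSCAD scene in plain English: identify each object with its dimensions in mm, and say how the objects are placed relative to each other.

A is a rectangular dining table. The top is 783×726×47 mm with its upper surface at z = 780 mm. It stands on four round legs of 86 mm diameter, each leg's bounding box inset 35 mm from the nearest pair of top edges, running from the floor to the underside of the top.

B is a box-shaped house frame (walls only): outside footprint 2910×4750 mm, wall height 2880 mm, wall thickness 187 mm. The two y-facing walls run the full x-width; the two x-facing walls fit between the inner faces of the y-facing walls.

C is an open-topped rectangular box: outside dimensions 233×150×302 mm, with a uniform wall and base thickness of 25 mm. The base is a full 233×150 slab on the floor; four walls sit on top of the base. The front and back walls (the −y and +y sides) span the full width; the two side walls fit between them.

The house frame is against the table's +x side, with their −y faces flush. The open box is on top of the table, centred.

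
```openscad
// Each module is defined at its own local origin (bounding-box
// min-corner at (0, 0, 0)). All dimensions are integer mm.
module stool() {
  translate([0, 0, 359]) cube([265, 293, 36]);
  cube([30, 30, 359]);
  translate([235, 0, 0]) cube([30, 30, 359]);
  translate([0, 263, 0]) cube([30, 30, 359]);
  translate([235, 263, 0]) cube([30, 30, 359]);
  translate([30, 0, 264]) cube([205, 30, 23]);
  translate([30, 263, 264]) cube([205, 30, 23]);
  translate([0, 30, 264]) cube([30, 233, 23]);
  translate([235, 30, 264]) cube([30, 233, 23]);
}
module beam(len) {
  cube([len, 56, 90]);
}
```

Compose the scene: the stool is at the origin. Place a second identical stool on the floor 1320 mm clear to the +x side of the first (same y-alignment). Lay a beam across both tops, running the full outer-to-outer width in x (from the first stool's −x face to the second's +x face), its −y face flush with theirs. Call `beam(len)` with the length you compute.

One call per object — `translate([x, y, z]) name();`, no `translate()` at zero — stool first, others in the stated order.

stool();
translate([1585, 0, 0]) stool();
translate([0, 0, 395]) beam(1850);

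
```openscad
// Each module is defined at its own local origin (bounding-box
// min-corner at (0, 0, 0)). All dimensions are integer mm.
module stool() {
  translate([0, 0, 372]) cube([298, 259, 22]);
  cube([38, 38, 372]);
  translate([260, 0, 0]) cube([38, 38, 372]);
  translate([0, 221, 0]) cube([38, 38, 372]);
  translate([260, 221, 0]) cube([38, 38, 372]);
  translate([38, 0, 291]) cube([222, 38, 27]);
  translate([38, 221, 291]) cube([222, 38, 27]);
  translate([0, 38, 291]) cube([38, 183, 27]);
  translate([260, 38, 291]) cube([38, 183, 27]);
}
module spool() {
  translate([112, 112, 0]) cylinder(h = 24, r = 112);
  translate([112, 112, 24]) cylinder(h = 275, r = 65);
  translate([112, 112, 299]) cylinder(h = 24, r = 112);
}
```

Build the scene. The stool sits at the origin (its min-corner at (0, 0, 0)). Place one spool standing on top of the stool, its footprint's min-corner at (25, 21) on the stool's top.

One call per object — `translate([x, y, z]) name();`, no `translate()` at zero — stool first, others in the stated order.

stool();
translate([25, 21, 394]) spool();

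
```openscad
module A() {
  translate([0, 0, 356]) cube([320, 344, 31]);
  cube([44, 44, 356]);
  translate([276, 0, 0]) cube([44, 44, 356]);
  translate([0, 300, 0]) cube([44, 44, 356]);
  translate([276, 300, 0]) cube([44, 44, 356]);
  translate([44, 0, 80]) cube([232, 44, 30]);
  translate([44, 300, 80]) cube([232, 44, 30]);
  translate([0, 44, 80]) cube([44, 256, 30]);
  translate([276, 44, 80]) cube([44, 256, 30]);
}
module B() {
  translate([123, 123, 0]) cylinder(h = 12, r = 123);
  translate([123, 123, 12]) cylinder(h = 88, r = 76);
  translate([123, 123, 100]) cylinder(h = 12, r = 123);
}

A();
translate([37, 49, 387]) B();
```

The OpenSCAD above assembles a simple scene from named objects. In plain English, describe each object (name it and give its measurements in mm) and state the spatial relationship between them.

A is a simple wooden stool: a rectangular seat 320 mm (x) by 344 mm (y), 31 mm thick, top face at z = 387 mm, on four square legs, each 44×44 mm in cross-section. The legs rest on z = 0, each flush with a corner of the seat. Four stretchers, 44 mm wide and 30 mm tall, connect adjacent legs with their undersides at z = 80 mm, each running between the inner faces of the legs it joins and aligned with the legs' outer faces on the other axis.

B is a spool: two coaxial disc flanges of radius 123 mm and thickness 12 mm, joined by a core cylinder of radius 76 mm and height 88 mm. The lower flange rests on z = 0 and the three cylinders share a vertical axis.

The spool is on top of the stool, centred.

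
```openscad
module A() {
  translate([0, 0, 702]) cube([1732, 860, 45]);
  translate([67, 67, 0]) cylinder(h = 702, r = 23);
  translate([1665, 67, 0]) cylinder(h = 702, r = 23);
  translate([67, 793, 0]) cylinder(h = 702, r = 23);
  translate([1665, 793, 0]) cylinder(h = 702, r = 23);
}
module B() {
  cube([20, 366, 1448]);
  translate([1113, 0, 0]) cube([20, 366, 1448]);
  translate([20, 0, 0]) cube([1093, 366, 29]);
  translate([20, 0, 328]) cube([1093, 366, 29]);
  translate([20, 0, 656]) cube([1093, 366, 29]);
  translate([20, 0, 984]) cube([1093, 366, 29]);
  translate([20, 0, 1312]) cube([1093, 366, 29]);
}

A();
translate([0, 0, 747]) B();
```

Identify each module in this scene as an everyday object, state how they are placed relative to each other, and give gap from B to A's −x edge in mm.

A is a table. B is a bookshelf. The bookshelf is on top of the table. The gap from the bookshelf to the table's −x edge is 0 mm.

The bookshelf's min-x is at 0; the table's min-x is 0; gap = 0 mm.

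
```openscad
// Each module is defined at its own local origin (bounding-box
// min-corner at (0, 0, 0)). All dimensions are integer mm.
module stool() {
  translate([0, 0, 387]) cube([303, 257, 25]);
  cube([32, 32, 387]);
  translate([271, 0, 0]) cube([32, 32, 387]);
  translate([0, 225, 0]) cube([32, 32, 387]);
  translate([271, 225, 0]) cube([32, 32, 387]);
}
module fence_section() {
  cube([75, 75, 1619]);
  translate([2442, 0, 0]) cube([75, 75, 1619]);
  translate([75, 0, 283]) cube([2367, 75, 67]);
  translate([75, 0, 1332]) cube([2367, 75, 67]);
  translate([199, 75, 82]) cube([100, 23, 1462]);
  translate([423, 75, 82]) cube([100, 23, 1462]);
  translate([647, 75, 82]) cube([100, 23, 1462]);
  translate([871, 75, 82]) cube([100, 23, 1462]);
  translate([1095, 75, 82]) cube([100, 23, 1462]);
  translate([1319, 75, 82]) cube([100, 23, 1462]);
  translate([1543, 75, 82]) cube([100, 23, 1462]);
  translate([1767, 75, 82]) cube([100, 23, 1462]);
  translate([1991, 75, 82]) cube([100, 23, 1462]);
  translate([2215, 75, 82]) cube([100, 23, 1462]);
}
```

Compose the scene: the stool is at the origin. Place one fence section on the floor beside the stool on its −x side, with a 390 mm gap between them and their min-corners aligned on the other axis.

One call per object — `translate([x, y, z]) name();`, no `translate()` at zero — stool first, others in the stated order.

stool();
translate([-2907, 0, 0]) fence_section();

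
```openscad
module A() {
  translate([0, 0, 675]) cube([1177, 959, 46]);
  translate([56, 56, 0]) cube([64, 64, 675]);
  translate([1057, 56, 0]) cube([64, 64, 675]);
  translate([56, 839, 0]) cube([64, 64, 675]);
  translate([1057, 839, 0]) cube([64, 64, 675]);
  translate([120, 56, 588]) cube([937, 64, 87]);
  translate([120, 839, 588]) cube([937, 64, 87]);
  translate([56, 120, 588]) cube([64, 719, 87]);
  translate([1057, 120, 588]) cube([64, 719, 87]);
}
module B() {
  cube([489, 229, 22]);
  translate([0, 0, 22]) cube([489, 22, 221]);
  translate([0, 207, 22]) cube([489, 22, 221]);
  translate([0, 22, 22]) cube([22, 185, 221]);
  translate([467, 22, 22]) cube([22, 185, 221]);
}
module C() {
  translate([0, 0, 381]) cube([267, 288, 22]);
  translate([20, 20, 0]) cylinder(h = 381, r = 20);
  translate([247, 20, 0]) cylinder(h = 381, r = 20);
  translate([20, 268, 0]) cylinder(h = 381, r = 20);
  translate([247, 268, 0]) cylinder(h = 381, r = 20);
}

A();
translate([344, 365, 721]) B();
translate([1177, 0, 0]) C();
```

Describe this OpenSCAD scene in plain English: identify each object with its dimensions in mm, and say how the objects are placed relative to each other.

A is a table with a 1177×959 mm rectangular top, 46 mm thick, top surface at z = 721 mm, supported by four 64×64 mm square legs, each inset 56 mm from the nearest pair of top edges, running from the floor. Four apron rails, 64 mm thick and 87 mm tall, run between adjacent legs with their top edges flush with the underside of the top and their outer faces flush with the legs' outer faces.

B is an open-topped rectangular box: outside dimensions 489×229×243 mm, with a uniform wall and base thickness of 22 mm. The base is a full 489×229 slab on the floor; four walls sit on top of the base. The front and back walls (the −y and +y sides) span the full width; the two side walls fit between them.

C is a four-legged stool. The seat is a 267×288×22 mm slab whose top surface is at z = 403 mm; four round legs, each 40 mm in diameter, run from the floor (z = 0) to the underside of the seat, each leg's axis is inset half a diameter from the nearest pair of seat edges (so the leg's bounding box is flush with the corner).

The open box is on top of the table, centred. The stool is against the table's +x side, with their −y faces flush.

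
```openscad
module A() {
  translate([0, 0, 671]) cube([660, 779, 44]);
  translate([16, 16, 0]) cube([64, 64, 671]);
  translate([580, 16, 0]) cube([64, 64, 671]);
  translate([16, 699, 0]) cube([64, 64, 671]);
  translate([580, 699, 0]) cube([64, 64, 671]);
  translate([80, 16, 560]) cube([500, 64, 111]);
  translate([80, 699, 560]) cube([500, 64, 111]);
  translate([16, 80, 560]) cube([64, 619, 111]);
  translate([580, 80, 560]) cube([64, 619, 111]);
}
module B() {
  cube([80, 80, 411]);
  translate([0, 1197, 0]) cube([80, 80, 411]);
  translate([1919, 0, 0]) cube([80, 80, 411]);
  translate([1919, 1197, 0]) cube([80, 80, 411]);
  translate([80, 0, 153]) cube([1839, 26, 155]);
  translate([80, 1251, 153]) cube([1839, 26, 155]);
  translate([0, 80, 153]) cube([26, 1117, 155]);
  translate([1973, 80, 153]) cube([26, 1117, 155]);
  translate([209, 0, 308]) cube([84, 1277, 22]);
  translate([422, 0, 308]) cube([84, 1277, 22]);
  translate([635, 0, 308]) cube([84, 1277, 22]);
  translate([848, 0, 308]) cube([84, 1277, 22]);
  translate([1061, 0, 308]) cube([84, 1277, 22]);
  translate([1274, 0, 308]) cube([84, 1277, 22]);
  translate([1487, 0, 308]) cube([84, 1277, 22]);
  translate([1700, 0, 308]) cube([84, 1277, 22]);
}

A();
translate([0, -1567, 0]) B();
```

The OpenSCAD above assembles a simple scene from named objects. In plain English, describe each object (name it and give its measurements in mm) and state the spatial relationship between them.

A is a table: top 660 mm (x) × 779 mm (y), 44 mm thick, upper face at z = 715 mm, on four 64×64 mm square legs, each inset 16 mm from the nearest pair of top edges, running from z = 0 to the bottom of the top. Four apron rails, 64 mm thick and 111 mm tall, run between adjacent legs with their top edges flush with the underside of the top and their outer faces flush with the legs' outer faces.

B is a bed frame 1999 mm long (x) by 1277 mm wide (y). Four 80×80 mm corner posts, 411 mm tall, at the corners of the footprint. Four rails of 26 mm thickness and 155 mm height run between adjacent posts with their undersides at z = 153 mm, their outer faces flush with the outside of the frame (the two x-running rails run between the posts' inner faces; the two y-running rails run between the posts' inner faces). 8 slats, each 84 mm wide (x) and 22 mm thick, lie across the top of the two x-running rails, running the full 1277 mm width of the frame in y; the slats are evenly spaced along x between the inner faces of the end posts with equal gaps (rounded down to the nearest mm) at the −x end and between each pair — any rounding remainder accumulates at the +x end.

The bed frame is on the floor beside the table on its −y side.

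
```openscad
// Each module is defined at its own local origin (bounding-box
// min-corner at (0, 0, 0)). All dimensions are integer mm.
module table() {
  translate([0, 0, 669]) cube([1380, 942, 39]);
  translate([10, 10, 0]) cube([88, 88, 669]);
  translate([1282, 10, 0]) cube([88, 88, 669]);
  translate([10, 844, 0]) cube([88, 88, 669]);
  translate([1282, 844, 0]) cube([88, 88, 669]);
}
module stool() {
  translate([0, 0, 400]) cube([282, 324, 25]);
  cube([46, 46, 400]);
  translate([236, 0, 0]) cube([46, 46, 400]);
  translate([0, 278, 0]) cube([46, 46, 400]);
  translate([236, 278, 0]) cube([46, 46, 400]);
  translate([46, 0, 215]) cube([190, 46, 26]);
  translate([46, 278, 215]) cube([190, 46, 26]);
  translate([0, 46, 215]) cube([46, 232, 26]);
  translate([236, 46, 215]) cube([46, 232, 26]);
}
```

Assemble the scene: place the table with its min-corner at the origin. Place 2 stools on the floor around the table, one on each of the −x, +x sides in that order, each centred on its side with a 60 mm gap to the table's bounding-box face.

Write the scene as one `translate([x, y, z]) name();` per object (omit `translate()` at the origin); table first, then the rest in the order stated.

table();
translate([-342, 309, 0]) stool();
translate([1440, 309, 0]) stool();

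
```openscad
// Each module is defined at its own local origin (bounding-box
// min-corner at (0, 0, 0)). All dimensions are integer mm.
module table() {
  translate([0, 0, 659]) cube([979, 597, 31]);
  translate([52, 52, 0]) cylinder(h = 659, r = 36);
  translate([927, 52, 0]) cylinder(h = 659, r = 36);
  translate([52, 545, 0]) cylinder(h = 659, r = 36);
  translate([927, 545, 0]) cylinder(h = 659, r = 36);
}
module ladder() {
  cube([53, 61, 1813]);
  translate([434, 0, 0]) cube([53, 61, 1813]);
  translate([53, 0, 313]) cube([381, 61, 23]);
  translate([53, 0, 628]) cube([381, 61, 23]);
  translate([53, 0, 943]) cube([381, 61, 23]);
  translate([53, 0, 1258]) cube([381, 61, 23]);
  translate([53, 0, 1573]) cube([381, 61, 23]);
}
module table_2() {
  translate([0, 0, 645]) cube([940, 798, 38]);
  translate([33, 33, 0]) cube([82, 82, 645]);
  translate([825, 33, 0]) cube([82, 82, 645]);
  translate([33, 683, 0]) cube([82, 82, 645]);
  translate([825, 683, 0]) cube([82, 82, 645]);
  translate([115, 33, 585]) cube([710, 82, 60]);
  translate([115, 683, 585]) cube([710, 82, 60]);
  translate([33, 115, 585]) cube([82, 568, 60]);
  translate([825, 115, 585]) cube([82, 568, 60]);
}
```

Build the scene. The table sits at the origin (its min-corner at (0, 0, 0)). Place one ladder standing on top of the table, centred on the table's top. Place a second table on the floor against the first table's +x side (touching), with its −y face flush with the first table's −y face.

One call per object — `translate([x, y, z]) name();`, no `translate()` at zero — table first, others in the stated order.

table();
translate([246, 268, 690]) ladder();
translate([979, 0, 0]) table_2();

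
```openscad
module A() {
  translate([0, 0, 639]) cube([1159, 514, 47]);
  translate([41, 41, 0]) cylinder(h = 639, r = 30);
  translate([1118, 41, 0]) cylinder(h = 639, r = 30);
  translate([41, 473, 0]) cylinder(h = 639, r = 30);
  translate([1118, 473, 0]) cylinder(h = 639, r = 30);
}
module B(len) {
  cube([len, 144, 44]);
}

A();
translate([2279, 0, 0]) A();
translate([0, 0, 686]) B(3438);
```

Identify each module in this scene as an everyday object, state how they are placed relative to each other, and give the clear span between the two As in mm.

Second table starts at x = 2279; first ends at x = 1159; clear span = 2279 − 1159 = 1120 mm.

A is a table. B is a beam. A beam spans the tops of two tables. The clear span between the two tables is 1120 mm.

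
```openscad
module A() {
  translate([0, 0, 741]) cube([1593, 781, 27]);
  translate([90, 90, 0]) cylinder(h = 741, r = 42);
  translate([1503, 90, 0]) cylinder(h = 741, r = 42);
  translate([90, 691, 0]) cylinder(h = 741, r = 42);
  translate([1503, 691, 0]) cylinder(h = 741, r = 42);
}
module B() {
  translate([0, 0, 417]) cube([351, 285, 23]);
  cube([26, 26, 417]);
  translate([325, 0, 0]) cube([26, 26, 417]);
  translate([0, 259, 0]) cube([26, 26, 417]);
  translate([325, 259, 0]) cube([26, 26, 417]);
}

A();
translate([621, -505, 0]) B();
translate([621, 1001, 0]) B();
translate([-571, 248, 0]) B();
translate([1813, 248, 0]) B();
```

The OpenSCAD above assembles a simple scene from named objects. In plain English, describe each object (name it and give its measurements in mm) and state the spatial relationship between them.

A is a rectangular dining table. The top is 1593×781×27 mm with its upper surface at z = 768 mm. It stands on four round legs of 84 mm diameter, each leg's bounding box inset 48 mm from the nearest pair of top edges, running from the floor to the underside of the top.

B is a simple wooden stool: a rectangular seat 351 mm (x) by 285 mm (y), 23 mm thick, top face at z = 440 mm, on four square legs, each 26×26 mm in cross-section. The legs rest on z = 0, each flush with a corner of the seat.

Four stools sit around the table at the −y, +y, −x, +x sides.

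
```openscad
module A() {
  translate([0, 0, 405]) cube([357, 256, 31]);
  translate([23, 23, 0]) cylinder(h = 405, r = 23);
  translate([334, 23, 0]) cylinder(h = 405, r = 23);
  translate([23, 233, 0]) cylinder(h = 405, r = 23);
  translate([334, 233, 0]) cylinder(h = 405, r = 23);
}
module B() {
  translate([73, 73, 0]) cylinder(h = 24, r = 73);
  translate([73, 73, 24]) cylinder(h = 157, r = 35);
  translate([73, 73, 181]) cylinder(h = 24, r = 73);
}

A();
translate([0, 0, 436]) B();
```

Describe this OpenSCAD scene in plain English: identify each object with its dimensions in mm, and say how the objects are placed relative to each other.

A is a four-legged stool. The seat is a 357×256×31 mm slab whose top surface is at z = 436 mm; four round legs, each 46 mm in diameter, run from the floor (z = 0) to the underside of the seat, each leg's axis is inset half a diameter from the nearest pair of seat edges (so the leg's bounding box is flush with the corner).

B is a spool: two coaxial disc flanges of radius 73 mm and thickness 24 mm, joined by a core cylinder of radius 35 mm and height 157 mm. The lower flange rests on z = 0 and the three cylinders share a vertical axis.

The spool is on top of the stool.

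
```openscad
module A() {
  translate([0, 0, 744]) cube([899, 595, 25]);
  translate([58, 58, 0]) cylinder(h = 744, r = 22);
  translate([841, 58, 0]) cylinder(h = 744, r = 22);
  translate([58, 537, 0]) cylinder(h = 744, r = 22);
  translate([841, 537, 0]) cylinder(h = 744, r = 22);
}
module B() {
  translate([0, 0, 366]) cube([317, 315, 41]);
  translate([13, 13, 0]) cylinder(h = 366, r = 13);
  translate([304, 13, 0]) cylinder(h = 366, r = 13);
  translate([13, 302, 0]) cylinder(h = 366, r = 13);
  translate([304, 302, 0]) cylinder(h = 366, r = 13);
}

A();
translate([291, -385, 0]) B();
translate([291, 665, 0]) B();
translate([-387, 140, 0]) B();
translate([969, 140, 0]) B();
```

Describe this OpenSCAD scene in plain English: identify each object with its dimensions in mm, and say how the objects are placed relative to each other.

A is a rectangular dining table. The top is 899×595×25 mm with its upper surface at z = 769 mm. It stands on four round legs of 44 mm diameter, each leg's bounding box inset 36 mm from the nearest pair of top edges, running from the floor to the underside of the top.

B is a four-legged stool. The seat is 317×315 mm, 41 mm thick, top at z = 407 mm. It stands on four round legs, each 26 mm in diameter, from z = 0 to the seat underside, each leg's axis is inset half a diameter from the nearest pair of seat edges (so the leg's bounding box is flush with the corner).

Four stools sit around the table at the −y, +y, −x, +x sides.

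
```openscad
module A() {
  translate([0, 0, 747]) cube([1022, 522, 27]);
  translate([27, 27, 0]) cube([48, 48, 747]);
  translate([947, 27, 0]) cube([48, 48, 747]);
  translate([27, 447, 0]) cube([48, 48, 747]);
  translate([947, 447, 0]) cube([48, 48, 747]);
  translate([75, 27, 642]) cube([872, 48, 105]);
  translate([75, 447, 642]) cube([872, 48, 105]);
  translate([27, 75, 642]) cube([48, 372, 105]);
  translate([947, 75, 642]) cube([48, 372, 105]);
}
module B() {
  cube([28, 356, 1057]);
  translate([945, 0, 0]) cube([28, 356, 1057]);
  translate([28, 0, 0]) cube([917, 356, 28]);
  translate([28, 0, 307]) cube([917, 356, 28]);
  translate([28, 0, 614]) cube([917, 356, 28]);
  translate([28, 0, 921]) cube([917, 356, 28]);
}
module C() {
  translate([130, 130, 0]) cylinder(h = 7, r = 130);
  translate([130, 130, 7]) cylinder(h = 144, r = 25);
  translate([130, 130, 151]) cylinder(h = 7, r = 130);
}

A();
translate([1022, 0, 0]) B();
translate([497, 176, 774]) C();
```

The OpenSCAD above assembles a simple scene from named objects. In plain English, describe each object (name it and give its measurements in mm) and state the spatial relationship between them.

A is a rectangular dining table. The top is 1022×522×27 mm with its upper surface at z = 774 mm. It stands on four 48×48 mm square legs, each inset 27 mm from the nearest pair of top edges, running from the floor to the underside of the top. Four apron rails, 48 mm thick and 105 mm tall, run between adjacent legs with their top edges flush with the underside of the top and their outer faces flush with the legs' outer faces.

B is a bookshelf 973 mm wide overall, 356 mm deep and 1057 mm tall. The two sides are 28 mm thick vertical panels. 4 horizontal shelves of 28 mm thickness span between the inner faces of the sides; the lowest shelf sits on the floor and shelves are stacked with a clear vertical gap of 279 mm between each pair.

C is a spool: two coaxial disc flanges of radius 130 mm and thickness 7 mm, joined by a core cylinder of radius 25 mm and height 144 mm. The lower flange rests on z = 0 and the three cylinders share a vertical axis.

The bookshelf is against the table's +x side, with their −y faces flush. The spool is on top of the table.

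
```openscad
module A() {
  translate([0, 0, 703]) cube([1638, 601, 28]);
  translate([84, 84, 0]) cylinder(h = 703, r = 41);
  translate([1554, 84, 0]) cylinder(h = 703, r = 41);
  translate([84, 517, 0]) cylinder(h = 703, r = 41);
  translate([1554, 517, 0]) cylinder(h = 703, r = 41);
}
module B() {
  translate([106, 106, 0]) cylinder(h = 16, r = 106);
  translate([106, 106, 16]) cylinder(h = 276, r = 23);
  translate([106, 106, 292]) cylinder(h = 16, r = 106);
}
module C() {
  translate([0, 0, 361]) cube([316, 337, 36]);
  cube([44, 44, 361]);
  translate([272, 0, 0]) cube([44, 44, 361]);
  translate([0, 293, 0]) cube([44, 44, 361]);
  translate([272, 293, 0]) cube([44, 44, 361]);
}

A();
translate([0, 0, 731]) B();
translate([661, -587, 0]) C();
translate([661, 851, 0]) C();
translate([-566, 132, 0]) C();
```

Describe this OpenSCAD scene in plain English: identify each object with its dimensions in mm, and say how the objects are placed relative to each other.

A is a table with a 1638×601 mm rectangular top, 28 mm thick, top surface at z = 731 mm, supported by four round legs of 82 mm diameter, each leg's bounding box inset 43 mm from the nearest pair of top edges, running from the floor.

B is a spool: two coaxial disc flanges of radius 106 mm and thickness 16 mm, joined by a core cylinder of radius 23 mm and height 276 mm. The lower flange rests on z = 0 and the three cylinders share a vertical axis.

C is a four-legged stool. The seat is 316×337 mm, 36 mm thick, top at z = 397 mm. It stands on four square legs, each 44×44 mm in cross-section, from z = 0 to the seat underside, each flush with a corner of the seat.

The spool is on top of the table. Three stools sit around the table at the −y, +y, −x sides.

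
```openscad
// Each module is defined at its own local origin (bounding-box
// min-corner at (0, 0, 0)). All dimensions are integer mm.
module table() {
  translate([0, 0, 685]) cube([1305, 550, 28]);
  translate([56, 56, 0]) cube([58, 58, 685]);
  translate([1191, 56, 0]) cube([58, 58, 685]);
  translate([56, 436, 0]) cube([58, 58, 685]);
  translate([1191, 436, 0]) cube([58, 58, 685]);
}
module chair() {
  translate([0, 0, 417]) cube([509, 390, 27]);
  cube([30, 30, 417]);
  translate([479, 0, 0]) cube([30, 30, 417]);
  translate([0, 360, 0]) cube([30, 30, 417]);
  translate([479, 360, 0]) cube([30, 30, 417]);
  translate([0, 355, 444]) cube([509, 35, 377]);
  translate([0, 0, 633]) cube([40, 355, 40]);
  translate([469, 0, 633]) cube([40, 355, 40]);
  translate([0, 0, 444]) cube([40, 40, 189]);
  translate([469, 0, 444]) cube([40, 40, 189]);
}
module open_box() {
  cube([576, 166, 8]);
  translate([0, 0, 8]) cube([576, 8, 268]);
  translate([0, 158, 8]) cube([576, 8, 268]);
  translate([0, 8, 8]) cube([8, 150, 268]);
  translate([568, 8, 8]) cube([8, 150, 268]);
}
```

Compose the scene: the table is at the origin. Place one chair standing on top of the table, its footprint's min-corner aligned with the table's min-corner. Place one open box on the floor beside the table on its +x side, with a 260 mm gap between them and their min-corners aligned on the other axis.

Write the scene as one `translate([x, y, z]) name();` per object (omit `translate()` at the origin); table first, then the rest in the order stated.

table();
translate([0, 0, 713]) chair();
translate([1565, 0, 0]) open_box();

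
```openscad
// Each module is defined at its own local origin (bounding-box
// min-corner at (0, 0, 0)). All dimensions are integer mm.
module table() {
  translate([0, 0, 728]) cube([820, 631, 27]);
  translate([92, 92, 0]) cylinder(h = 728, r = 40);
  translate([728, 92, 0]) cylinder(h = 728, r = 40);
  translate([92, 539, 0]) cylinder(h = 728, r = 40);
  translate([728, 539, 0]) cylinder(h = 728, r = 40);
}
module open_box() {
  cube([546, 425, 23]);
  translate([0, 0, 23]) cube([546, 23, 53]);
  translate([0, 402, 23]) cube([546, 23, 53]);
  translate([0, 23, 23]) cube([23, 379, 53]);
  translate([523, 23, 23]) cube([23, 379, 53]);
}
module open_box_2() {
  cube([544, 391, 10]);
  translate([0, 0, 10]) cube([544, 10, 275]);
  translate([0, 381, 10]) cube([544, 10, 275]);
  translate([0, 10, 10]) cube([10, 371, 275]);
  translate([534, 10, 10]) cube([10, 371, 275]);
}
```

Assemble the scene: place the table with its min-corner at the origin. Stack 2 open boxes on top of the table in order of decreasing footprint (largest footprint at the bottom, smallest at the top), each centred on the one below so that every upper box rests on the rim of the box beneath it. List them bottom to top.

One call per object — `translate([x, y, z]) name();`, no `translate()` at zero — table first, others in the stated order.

table();
translate([137, 103, 755]) open_box();
translate([138, 120, 831]) open_box_2();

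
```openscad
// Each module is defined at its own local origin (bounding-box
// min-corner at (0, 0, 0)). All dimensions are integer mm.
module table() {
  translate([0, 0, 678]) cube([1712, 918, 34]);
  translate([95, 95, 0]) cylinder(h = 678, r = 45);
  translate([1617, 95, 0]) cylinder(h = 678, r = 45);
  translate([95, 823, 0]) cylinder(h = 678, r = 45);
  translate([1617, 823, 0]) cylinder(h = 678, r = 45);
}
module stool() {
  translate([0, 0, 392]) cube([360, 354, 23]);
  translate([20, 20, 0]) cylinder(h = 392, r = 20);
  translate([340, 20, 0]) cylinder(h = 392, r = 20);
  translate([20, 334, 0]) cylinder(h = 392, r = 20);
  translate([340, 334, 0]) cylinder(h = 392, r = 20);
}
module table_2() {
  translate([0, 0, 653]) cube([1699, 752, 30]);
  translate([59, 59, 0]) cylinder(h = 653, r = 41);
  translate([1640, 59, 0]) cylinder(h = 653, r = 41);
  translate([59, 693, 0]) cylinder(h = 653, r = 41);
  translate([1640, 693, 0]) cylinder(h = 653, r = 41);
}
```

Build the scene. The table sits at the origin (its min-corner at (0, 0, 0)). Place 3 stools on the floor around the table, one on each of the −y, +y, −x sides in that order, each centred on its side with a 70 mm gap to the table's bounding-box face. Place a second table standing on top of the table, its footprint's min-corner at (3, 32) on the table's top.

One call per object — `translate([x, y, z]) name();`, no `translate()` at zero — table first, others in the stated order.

table();
translate([676, -424, 0]) stool();
translate([676, 988, 0]) stool();
translate([-430, 282, 0]) stool();
translate([3, 32, 712]) table_2();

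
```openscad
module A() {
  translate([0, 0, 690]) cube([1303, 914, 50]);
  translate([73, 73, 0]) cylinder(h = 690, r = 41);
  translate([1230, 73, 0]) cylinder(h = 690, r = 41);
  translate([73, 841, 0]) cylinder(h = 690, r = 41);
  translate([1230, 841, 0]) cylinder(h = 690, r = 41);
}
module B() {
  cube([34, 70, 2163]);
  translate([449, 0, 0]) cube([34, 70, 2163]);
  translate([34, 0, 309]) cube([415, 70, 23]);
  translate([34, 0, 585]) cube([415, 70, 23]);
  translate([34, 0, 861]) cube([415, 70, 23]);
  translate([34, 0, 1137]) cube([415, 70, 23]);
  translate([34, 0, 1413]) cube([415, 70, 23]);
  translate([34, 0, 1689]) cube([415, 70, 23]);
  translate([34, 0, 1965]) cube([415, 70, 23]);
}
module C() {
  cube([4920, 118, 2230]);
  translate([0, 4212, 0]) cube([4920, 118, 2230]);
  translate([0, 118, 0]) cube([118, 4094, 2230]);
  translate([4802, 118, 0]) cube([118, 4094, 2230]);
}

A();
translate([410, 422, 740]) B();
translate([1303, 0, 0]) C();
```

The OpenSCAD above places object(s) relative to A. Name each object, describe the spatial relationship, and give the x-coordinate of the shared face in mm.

A is a table. B is a ladder. C is a house frame. The ladder is on top of the table, centred. The house frame is against the table's +x side, with their −y faces flush. The x-coordinate of the shared face is 1303 mm.

The table's +x face and the house frame's −x face are both at x = 1303 mm.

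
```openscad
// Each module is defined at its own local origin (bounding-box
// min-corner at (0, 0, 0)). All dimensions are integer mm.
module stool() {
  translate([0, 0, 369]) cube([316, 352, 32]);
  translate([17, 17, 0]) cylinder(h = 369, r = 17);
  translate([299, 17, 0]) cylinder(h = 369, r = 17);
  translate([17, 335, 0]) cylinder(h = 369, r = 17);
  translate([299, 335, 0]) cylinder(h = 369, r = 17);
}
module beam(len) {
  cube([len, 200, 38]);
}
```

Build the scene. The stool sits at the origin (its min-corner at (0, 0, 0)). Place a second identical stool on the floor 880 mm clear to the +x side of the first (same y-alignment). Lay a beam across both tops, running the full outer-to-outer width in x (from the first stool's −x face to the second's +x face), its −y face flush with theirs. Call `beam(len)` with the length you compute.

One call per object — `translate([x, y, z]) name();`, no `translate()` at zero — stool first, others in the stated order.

stool();
translate([1196, 0, 0]) stool();
translate([0, 0, 401]) beam(1512);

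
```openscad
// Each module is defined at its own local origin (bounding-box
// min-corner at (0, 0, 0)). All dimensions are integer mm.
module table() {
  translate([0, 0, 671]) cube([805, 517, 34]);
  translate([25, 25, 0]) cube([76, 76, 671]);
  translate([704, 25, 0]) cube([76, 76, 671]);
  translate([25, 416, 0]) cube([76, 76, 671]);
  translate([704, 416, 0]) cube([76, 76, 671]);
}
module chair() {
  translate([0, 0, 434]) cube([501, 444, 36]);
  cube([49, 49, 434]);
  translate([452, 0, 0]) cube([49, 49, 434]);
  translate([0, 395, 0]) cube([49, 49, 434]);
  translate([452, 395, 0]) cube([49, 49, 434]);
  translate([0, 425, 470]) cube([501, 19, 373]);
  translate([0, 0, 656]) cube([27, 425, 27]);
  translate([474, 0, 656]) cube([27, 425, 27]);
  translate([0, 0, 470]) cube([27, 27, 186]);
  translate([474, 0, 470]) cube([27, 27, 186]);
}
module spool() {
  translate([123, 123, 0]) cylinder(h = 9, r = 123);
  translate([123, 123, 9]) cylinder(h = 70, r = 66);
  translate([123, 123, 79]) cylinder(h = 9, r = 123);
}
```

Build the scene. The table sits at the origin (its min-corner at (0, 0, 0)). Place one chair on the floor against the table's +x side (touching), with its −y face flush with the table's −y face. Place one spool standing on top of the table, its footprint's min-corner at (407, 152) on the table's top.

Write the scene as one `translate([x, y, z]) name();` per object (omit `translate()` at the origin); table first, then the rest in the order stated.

table();
translate([805, 0, 0]) chair();
translate([407, 152, 705]) spool();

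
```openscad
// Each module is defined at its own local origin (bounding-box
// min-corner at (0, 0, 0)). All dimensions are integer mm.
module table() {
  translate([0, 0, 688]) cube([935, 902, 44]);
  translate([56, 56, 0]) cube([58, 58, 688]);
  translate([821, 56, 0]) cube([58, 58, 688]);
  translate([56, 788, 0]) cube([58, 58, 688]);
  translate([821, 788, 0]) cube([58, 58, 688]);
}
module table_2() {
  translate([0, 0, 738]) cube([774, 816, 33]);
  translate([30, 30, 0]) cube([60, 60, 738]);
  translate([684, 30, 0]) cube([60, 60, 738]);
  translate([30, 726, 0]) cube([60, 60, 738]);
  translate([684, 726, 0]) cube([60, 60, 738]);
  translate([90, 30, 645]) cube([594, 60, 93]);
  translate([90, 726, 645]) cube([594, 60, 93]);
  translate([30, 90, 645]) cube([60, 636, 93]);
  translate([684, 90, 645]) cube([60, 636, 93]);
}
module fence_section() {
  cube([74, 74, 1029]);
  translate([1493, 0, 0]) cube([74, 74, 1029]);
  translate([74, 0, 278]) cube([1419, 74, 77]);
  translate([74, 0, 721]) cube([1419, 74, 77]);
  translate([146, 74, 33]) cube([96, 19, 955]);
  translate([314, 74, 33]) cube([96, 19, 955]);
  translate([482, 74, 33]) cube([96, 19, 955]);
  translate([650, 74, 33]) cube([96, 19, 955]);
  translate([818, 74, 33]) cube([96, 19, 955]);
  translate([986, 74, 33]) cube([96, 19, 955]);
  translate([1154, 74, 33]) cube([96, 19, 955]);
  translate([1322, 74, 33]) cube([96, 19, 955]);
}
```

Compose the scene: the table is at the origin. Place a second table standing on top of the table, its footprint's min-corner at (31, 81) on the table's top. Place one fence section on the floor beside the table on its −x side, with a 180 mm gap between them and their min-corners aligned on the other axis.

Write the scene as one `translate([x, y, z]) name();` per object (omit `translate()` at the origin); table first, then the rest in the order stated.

table();
translate([31, 81, 732]) table_2();
translate([-1747, 0, 0]) fence_section();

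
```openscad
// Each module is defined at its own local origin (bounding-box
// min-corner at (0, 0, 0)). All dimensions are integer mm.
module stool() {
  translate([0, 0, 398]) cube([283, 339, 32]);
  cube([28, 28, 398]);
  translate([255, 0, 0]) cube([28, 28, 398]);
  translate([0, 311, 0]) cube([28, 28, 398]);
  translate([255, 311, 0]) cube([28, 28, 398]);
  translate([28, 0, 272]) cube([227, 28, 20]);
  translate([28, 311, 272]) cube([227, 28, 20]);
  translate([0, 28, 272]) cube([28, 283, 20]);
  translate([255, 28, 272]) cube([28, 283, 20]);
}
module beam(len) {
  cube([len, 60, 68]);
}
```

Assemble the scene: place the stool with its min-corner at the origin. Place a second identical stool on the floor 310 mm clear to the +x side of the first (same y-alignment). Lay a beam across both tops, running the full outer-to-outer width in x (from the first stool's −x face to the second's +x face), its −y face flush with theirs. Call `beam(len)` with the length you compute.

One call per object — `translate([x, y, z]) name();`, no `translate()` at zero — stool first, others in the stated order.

stool();
translate([593, 0, 0]) stool();
translate([0, 0, 430]) beam(876);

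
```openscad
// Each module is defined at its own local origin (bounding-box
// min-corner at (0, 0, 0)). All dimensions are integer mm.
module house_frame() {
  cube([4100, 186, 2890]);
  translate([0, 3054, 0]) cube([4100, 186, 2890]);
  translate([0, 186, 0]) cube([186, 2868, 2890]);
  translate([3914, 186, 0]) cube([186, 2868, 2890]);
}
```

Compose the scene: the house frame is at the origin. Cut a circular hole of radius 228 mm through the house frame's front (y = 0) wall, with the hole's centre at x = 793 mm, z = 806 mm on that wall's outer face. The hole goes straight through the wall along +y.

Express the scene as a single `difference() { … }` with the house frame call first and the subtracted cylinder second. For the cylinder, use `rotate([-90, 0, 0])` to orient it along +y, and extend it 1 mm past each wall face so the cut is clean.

difference() {
  house_frame();
  translate([793, -1, 806]) rotate([-90, 0, 0]) cylinder(h = 188, r = 228);
}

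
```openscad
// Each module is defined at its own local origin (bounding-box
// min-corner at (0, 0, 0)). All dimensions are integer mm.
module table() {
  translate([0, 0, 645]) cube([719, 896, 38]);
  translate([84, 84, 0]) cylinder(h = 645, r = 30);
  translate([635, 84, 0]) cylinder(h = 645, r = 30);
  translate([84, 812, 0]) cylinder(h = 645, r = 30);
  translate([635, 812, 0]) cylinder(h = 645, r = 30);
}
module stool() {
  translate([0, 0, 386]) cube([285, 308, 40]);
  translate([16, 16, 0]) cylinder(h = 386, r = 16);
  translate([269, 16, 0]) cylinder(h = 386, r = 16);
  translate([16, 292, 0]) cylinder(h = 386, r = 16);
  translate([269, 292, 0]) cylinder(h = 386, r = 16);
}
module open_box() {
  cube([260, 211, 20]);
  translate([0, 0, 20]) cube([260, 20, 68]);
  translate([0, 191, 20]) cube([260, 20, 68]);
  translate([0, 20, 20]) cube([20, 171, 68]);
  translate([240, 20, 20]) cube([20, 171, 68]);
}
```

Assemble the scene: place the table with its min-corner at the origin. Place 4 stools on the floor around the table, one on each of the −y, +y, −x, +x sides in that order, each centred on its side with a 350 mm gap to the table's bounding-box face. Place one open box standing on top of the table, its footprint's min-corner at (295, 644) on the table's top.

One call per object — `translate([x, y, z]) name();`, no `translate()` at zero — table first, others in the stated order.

table();
translate([217, -658, 0]) stool();
translate([217, 1246, 0]) stool();
translate([-635, 294, 0]) stool();
translate([1069, 294, 0]) stool();
translate([295, 644, 683]) open_box();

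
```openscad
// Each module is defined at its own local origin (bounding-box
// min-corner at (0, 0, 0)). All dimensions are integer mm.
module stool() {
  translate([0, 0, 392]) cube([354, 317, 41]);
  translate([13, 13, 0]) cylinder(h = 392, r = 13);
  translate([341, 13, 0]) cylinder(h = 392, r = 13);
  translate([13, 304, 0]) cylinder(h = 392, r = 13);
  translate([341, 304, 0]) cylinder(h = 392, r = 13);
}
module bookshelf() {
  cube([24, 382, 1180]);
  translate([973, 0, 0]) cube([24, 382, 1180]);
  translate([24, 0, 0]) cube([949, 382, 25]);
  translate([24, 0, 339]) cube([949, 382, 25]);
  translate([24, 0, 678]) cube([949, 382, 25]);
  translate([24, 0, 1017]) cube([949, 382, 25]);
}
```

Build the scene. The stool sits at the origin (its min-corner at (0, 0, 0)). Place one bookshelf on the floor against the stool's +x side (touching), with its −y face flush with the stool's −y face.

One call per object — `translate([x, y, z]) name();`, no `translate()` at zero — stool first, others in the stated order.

stool();
translate([354, 0, 0]) bookshelf();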